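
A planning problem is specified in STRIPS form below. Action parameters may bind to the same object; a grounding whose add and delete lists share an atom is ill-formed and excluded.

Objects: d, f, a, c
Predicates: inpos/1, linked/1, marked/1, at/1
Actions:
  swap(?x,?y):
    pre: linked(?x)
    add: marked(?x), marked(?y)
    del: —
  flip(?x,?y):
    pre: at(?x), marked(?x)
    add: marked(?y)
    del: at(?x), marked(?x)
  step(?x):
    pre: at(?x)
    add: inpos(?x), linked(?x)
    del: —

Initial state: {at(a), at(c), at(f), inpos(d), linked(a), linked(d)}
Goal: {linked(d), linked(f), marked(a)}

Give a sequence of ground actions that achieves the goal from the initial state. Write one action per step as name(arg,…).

1. swap(d,a)  →  {at(a), at(c), at(f), inpos(d), linked(a), linked(d), marked(a), marked(d)}
2. step(f)  →  {at(a), at(c), at(f), inpos(d), inpos(f), linked(a), linked(d), linked(f), marked(a), marked(d)}

swap(d,a); step(f)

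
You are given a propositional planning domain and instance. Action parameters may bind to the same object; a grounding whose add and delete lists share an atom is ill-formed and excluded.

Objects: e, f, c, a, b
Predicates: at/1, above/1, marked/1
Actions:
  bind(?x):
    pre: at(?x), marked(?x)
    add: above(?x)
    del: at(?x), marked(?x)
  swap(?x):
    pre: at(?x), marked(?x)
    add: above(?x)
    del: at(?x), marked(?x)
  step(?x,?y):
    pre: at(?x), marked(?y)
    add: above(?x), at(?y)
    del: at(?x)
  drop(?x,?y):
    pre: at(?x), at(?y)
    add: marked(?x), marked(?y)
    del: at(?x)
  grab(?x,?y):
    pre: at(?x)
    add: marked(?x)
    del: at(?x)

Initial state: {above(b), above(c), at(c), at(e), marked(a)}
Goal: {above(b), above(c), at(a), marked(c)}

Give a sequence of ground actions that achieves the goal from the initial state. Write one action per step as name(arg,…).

step(e,a); drop(c,c)

1. step(e,a)  →  {above(b), above(c), above(e), at(a), at(c), marked(a)}
2. drop(c,c)  →  {above(b), above(c), above(e), at(a), marked(a), marked(c)}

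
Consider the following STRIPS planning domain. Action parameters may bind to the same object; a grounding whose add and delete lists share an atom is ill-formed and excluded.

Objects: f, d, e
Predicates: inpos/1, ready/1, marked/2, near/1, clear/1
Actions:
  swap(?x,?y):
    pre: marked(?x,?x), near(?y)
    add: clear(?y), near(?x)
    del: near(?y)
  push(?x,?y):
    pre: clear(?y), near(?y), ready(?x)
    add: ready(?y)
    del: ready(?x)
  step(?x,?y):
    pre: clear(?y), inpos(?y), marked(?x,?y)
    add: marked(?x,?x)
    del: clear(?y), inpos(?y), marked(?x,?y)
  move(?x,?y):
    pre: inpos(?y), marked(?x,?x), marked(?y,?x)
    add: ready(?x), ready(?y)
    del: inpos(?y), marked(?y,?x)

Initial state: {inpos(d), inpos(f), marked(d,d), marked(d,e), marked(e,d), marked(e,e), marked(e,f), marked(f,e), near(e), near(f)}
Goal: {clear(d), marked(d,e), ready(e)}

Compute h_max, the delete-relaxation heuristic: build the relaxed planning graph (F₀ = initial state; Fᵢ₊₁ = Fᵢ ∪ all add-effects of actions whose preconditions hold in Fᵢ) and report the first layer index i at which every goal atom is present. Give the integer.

2

F0 = init (10 atoms)
F1 = F0 ∪ {clear(e), clear(f), near(d), ready(d), ready(e), ready(f)}  (16 atoms)
F2 = F1 ∪ {clear(d)}  (17 atoms)
goal ⊆ F2  ⇒  h_max = 2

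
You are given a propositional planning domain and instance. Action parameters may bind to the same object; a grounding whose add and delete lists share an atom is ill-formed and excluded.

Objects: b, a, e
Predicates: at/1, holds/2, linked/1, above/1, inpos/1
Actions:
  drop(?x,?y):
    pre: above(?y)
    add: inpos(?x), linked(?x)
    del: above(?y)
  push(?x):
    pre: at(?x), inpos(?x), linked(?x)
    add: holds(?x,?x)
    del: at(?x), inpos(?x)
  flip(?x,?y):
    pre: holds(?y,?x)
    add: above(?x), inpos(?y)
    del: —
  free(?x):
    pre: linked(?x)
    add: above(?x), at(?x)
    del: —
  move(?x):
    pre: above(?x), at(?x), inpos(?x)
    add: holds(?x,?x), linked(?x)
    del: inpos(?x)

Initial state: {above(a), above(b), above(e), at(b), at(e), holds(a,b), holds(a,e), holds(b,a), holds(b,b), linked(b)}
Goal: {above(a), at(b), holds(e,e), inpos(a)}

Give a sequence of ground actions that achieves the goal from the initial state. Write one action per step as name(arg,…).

drop(a,b); drop(e,e); push(e)

1. drop(a,b)  →  {above(a), above(e), at(b), at(e), holds(a,b), holds(a,e), holds(b,a), holds(b,b), inpos(a), linked(a), linked(b)}
2. drop(e,e)  →  {above(a), at(b), at(e), holds(a,b), holds(a,e), holds(b,a), holds(b,b), inpos(a), inpos(e), linked(a), linked(b), linked(e)}
3. push(e)  →  {above(a), at(b), holds(a,b), holds(a,e), holds(b,a), holds(b,b), holds(e,e), inpos(a), linked(a), linked(b), linked(e)}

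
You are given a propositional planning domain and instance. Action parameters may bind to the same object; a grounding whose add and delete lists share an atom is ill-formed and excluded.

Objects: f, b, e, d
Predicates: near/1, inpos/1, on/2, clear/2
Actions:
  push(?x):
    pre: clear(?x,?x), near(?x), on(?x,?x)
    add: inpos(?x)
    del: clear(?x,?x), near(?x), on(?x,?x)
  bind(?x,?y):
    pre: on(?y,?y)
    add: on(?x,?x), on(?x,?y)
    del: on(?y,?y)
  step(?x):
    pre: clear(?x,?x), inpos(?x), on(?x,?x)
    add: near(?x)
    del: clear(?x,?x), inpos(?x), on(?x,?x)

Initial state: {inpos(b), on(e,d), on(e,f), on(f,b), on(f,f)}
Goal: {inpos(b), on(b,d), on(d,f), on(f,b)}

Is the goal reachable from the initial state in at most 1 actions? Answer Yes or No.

1. bind(d,f)  →  {inpos(b), on(d,d), on(d,f), on(e,d), on(e,f), on(f,b)}
2. bind(b,d)  →  {inpos(b), on(b,b), on(b,d), on(d,f), on(e,d), on(e,f), on(f,b)}
optimal plan length = 2; 2 > 1

No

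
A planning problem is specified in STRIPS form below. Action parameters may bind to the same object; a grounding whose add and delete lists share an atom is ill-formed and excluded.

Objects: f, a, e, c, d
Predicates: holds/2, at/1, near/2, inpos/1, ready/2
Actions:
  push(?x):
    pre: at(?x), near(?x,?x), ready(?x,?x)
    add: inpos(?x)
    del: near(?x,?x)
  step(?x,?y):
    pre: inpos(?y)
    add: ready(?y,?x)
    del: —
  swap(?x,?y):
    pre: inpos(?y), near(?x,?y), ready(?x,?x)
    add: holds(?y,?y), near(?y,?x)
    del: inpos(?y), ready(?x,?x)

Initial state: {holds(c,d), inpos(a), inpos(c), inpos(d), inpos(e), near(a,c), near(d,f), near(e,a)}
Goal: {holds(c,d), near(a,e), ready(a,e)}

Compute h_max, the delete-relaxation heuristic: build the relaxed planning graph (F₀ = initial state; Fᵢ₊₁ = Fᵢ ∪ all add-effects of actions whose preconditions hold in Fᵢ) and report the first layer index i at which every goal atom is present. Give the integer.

F0 = init (8 atoms)
F1 = F0 ∪ {ready(a,a), ready(a,c), ready(a,d), ready(a,e), ready(a,f), ready(c,a), ready(c,c), ready(c,d), ready(c,e), ready(c,f), ready(d,a), ready(d,c), ready(d,d), ready(d,e), ready(d,f), ready(e,a), ready(e,c), ready(e,d), ready(e,e), ready(e,f)}  (28 atoms)
F2 = F1 ∪ {holds(a,a), holds(c,c), near(a,e), near(c,a)}  (32 atoms)
goal ⊆ F2  ⇒  h_max = 2

2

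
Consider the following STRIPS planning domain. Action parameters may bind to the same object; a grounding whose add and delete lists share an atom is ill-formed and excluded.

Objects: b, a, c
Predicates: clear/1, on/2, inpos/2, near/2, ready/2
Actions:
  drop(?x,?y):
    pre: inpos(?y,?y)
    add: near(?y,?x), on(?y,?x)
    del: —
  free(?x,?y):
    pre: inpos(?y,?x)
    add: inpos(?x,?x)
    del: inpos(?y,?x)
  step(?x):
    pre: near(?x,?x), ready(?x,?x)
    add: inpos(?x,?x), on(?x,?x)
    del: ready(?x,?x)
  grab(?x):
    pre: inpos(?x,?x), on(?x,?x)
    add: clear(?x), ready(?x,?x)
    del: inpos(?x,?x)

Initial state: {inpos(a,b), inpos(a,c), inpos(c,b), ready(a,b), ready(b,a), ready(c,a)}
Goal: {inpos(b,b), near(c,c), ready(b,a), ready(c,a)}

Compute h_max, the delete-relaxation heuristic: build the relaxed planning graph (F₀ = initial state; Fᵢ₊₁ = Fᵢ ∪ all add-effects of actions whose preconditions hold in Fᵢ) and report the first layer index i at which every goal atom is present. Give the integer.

F0 = init (6 atoms)
F1 = F0 ∪ {inpos(b,b), inpos(c,c)}  (8 atoms)
F2 = F1 ∪ {near(b,a), near(b,b), near(b,c), near(c,a), near(c,b), near(c,c), on(b,a), on(b,b), on(b,c), on(c,a), on(c,b), on(c,c)}  (20 atoms)
goal ⊆ F2  ⇒  h_max = 2

2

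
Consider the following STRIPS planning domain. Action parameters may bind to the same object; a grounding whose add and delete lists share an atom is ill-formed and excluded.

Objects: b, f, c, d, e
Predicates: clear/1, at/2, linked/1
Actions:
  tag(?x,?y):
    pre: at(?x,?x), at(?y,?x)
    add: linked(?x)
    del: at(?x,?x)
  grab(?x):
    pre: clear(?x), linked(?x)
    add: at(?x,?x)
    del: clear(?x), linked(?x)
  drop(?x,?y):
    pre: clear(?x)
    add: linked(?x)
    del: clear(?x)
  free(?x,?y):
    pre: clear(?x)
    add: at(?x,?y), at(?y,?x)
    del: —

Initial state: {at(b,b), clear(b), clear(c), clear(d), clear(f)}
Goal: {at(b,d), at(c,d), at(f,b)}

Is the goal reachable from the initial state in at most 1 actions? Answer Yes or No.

1. free(b,f)  →  {at(b,b), at(b,f), at(f,b), clear(b), clear(c), clear(d), clear(f)}
2. free(b,d)  →  {at(b,b), at(b,d), at(b,f), at(d,b), at(f,b), clear(b), clear(c), clear(d), clear(f)}
3. free(c,d)  →  {at(b,b), at(b,d), at(b,f), at(c,d), at(d,b), at(d,c), at(f,b), clear(b), clear(c), clear(d), clear(f)}
optimal plan length = 3; 3 > 1

No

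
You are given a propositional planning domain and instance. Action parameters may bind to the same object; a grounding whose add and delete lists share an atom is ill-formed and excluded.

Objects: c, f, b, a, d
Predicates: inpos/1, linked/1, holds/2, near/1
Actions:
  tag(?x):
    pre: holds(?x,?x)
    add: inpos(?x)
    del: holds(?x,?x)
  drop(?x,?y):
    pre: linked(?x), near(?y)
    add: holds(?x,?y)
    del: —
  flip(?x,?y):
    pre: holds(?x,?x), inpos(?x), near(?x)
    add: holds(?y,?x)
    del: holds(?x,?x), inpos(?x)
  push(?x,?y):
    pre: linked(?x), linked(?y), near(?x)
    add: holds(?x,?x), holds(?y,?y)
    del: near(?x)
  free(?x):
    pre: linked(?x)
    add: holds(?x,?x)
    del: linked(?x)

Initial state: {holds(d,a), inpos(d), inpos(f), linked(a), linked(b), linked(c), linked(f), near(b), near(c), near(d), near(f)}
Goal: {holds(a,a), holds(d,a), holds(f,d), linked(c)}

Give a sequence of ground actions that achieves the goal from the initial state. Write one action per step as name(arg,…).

1. drop(f,d)  →  {holds(d,a), holds(f,d), inpos(d), inpos(f), linked(a), linked(b), linked(c), linked(f), near(b), near(c), near(d), near(f)}
2. push(c,a)  →  {holds(a,a), holds(c,c), holds(d,a), holds(f,d), inpos(d), inpos(f), linked(a), linked(b), linked(c), linked(f), near(b), near(d), near(f)}

drop(f,d); push(c,a)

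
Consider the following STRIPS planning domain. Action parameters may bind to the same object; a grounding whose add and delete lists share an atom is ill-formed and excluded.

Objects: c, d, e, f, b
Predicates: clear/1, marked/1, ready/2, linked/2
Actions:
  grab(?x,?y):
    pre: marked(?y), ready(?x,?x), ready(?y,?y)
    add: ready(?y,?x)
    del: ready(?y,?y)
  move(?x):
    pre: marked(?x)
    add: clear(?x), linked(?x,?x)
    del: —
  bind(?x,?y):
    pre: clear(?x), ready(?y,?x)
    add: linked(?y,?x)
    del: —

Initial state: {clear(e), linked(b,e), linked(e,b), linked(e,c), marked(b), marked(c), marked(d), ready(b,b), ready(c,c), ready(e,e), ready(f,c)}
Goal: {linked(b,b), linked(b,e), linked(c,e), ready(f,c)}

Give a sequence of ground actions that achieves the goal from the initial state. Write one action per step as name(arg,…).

grab(e,c); move(b); bind(e,c)

1. grab(e,c)  →  {clear(e), linked(b,e), linked(e,b), linked(e,c), marked(b), marked(c), marked(d), ready(b,b), ready(c,e), ready(e,e), ready(f,c)}
2. move(b)  →  {clear(b), clear(e), linked(b,b), linked(b,e), linked(e,b), linked(e,c), marked(b), marked(c), marked(d), ready(b,b), ready(c,e), ready(e,e), ready(f,c)}
3. bind(e,c)  →  {clear(b), clear(e), linked(b,b), linked(b,e), linked(c,e), linked(e,b), linked(e,c), marked(b), marked(c), marked(d), ready(b,b), ready(c,e), ready(e,e), ready(f,c)}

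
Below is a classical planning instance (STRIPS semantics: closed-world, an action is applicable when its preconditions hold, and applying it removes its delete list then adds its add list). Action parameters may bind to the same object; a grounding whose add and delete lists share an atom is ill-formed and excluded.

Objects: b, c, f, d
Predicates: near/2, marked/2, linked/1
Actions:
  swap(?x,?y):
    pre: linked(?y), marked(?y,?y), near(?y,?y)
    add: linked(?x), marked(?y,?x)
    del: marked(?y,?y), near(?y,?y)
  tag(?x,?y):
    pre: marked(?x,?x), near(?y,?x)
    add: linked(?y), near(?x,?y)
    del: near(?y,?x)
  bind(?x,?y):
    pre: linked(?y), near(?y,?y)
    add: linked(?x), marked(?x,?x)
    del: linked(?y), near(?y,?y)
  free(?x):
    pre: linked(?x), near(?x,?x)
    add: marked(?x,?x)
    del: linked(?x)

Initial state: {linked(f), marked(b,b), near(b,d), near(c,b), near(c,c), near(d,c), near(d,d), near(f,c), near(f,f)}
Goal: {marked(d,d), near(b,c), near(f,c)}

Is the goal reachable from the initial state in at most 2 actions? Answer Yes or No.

Yes

1. tag(b,c)  →  {linked(c), linked(f), marked(b,b), near(b,c), near(b,d), near(c,c), near(d,c), near(d,d), near(f,c), near(f,f)}
2. bind(d,c)  →  {linked(d), linked(f), marked(b,b), marked(d,d), near(b,c), near(b,d), near(d,c), near(d,d), near(f,c), near(f,f)}
optimal plan length = 2; 2 ≤ 2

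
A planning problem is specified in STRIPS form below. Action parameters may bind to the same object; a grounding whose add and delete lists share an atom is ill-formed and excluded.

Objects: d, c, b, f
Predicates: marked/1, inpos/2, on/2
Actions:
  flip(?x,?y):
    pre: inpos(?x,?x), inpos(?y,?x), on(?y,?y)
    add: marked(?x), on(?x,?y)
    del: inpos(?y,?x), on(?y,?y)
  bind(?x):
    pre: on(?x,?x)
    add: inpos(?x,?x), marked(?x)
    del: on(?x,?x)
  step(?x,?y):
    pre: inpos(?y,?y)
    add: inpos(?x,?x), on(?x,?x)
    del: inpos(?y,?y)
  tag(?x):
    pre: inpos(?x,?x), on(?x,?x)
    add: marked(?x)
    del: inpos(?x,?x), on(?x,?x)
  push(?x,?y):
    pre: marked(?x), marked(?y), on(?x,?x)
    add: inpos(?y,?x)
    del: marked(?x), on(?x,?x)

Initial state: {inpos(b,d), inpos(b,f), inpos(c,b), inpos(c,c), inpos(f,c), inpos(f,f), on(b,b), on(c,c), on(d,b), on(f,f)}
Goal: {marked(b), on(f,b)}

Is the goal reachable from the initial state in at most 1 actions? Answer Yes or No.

No

1. flip(f,b)  →  {inpos(b,d), inpos(c,b), inpos(c,c), inpos(f,c), inpos(f,f), marked(f), on(c,c), on(d,b), on(f,b), on(f,f)}
2. step(b,c)  →  {inpos(b,b), inpos(b,d), inpos(c,b), inpos(f,c), inpos(f,f), marked(f), on(b,b), on(c,c), on(d,b), on(f,b), on(f,f)}
3. flip(b,c)  →  {inpos(b,b), inpos(b,d), inpos(f,c), inpos(f,f), marked(b), marked(f), on(b,b), on(b,c), on(d,b), on(f,b), on(f,f)}
optimal plan length = 3; 3 > 1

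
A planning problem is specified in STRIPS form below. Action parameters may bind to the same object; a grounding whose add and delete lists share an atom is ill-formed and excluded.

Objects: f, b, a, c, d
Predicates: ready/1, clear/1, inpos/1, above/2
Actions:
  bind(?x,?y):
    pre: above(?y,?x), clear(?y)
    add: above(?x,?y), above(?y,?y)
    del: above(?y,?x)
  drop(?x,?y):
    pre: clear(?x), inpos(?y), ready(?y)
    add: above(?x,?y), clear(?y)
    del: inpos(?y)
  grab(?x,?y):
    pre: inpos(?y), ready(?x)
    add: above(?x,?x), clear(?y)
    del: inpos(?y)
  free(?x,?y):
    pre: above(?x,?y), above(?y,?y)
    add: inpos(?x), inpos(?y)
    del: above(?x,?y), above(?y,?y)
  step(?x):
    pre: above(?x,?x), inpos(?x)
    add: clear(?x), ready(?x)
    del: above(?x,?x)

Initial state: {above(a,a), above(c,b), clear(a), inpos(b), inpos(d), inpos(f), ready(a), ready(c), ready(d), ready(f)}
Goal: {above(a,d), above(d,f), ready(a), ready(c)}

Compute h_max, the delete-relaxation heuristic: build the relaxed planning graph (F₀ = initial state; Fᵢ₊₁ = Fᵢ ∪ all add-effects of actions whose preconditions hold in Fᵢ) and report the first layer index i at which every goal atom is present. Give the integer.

2

F0 = init (10 atoms)
F1 = F0 ∪ {above(a,d), above(a,f), above(c,c), above(d,d), above(f,f), clear(b), clear(d), clear(f), inpos(a)}  (19 atoms)
F2 = F1 ∪ {above(b,a), above(b,d), above(b,f), above(d,a), above(d,f), above(f,a), above(f,d), inpos(c)}  (27 atoms)
goal ⊆ F2  ⇒  h_max = 2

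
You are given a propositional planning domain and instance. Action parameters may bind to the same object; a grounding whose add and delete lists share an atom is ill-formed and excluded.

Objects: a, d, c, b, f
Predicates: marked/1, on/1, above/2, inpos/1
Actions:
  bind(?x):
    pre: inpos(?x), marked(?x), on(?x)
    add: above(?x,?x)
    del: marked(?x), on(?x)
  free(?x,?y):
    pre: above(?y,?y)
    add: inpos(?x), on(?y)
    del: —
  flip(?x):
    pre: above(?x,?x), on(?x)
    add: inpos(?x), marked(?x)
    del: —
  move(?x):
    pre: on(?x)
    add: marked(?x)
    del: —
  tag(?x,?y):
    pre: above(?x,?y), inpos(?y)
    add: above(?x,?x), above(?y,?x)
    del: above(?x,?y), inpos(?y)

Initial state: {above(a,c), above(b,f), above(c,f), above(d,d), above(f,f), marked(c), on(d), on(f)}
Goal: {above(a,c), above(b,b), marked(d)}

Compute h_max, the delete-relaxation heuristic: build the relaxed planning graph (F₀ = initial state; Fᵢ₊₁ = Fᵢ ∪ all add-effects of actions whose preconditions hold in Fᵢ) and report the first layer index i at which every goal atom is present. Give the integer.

F0 = init (8 atoms)
F1 = F0 ∪ {inpos(a), inpos(b), inpos(c), inpos(d), inpos(f), marked(d), marked(f)}  (15 atoms)
F2 = F1 ∪ {above(a,a), above(b,b), above(c,a), above(c,c), above(f,b), above(f,c)}  (21 atoms)
goal ⊆ F2  ⇒  h_max = 2

2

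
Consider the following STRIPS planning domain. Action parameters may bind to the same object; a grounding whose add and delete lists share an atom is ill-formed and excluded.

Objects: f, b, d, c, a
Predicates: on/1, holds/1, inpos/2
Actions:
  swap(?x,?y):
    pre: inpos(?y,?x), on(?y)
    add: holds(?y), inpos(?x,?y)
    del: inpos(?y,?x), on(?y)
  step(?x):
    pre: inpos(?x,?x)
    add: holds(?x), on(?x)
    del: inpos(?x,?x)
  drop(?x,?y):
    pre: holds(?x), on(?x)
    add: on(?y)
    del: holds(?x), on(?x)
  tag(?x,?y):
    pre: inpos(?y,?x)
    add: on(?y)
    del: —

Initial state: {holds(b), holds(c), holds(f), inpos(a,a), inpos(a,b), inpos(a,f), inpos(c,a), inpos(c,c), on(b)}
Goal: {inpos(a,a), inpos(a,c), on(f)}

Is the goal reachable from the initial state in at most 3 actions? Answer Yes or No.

Yes

1. step(c)  →  {holds(b), holds(c), holds(f), inpos(a,a), inpos(a,b), inpos(a,f), inpos(c,a), on(b), on(c)}
2. swap(a,c)  →  {holds(b), holds(c), holds(f), inpos(a,a), inpos(a,b), inpos(a,c), inpos(a,f), on(b)}
3. drop(b,f)  →  {holds(c), holds(f), inpos(a,a), inpos(a,b), inpos(a,c), inpos(a,f), on(f)}
optimal plan length = 3; 3 ≤ 3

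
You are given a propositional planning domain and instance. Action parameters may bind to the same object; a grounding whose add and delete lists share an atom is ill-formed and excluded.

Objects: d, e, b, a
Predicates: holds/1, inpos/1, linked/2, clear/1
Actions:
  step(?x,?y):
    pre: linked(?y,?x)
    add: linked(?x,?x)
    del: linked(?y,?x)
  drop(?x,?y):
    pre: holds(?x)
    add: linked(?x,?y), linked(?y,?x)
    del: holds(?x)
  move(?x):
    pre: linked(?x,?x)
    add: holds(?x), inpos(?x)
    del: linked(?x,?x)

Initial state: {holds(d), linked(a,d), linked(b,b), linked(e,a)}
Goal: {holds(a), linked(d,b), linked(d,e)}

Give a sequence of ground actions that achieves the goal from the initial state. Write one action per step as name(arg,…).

1. step(a,e)  →  {holds(d), linked(a,a), linked(a,d), linked(b,b)}
2. drop(d,e)  →  {linked(a,a), linked(a,d), linked(b,b), linked(d,e), linked(e,d)}
3. move(b)  →  {holds(b), inpos(b), linked(a,a), linked(a,d), linked(d,e), linked(e,d)}
4. drop(b,d)  →  {inpos(b), linked(a,a), linked(a,d), linked(b,d), linked(d,b), linked(d,e), linked(e,d)}
5. move(a)  →  {holds(a), inpos(a), inpos(b), linked(a,d), linked(b,d), linked(d,b), linked(d,e), linked(e,d)}

step(a,e); drop(d,e); move(b); drop(b,d); move(a)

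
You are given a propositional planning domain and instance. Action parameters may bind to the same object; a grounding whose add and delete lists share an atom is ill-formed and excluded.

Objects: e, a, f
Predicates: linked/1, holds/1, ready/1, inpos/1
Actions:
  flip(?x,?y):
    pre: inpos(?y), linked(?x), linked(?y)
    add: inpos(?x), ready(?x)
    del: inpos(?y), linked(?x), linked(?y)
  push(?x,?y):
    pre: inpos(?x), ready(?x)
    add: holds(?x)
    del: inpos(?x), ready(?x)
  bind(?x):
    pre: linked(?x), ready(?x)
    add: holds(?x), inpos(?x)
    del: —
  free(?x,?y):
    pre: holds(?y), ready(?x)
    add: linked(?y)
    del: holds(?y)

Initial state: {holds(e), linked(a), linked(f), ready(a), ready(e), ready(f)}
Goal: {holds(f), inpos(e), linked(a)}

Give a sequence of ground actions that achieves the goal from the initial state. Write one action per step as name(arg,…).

bind(f); free(e,e); flip(e,f)

1. bind(f)  →  {holds(e), holds(f), inpos(f), linked(a), linked(f), ready(a), ready(e), ready(f)}
2. free(e,e)  →  {holds(f), inpos(f), linked(a), linked(e), linked(f), ready(a), ready(e), ready(f)}
3. flip(e,f)  →  {holds(f), inpos(e), linked(a), ready(a), ready(e), ready(f)}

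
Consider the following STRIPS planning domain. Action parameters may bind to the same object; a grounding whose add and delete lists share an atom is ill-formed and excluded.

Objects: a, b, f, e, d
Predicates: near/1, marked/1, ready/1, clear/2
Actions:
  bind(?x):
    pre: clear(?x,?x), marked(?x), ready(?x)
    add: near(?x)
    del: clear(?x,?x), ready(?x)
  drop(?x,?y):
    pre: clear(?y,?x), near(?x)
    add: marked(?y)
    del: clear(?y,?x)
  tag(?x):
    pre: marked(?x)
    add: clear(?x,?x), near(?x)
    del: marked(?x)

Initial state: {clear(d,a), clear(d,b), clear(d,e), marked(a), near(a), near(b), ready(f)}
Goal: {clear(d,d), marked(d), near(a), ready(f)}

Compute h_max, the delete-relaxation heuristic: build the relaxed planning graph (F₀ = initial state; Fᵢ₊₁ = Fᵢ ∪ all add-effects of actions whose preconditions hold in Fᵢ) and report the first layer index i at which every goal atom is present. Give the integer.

2

F0 = init (7 atoms)
F1 = F0 ∪ {clear(a,a), marked(d)}  (9 atoms)
F2 = F1 ∪ {clear(d,d), near(d)}  (11 atoms)
goal ⊆ F2  ⇒  h_max = 2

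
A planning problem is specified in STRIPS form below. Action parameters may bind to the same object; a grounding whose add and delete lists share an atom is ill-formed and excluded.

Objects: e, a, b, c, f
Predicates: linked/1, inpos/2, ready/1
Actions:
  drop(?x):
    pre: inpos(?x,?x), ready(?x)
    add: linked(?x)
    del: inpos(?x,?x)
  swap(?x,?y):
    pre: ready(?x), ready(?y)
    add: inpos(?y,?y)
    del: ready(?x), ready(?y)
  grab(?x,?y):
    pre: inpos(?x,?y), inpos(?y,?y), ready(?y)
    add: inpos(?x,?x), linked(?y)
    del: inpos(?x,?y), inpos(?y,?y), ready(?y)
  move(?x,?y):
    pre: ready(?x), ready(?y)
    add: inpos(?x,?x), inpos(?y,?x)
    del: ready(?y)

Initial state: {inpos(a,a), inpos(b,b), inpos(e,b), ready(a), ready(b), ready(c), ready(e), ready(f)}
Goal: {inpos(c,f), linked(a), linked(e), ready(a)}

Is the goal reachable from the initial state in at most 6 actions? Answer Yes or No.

1. drop(a)  →  {inpos(b,b), inpos(e,b), linked(a), ready(a), ready(b), ready(c), ready(e), ready(f)}
2. grab(e,b)  →  {inpos(e,e), linked(a), linked(b), ready(a), ready(c), ready(e), ready(f)}
3. drop(e)  →  {linked(a), linked(b), linked(e), ready(a), ready(c), ready(e), ready(f)}
4. move(f,c)  →  {inpos(c,f), inpos(f,f), linked(a), linked(b), linked(e), ready(a), ready(e), ready(f)}
optimal plan length = 4; 4 ≤ 6

Yes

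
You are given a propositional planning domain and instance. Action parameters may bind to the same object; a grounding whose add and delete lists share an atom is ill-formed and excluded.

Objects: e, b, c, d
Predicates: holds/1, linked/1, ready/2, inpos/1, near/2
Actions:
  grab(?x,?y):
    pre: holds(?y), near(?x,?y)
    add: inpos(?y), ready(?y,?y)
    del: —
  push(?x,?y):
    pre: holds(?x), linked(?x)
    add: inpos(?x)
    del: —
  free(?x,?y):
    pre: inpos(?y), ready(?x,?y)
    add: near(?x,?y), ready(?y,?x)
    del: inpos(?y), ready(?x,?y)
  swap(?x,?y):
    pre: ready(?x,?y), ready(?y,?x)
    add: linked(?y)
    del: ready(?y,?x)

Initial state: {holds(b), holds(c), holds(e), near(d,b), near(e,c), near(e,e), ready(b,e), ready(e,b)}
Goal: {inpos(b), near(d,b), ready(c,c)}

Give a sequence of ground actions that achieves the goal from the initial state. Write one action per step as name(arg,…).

grab(e,c); grab(d,b)

1. grab(e,c)  →  {holds(b), holds(c), holds(e), inpos(c), near(d,b), near(e,c), near(e,e), ready(b,e), ready(c,c), ready(e,b)}
2. grab(d,b)  →  {holds(b), holds(c), holds(e), inpos(b), inpos(c), near(d,b), near(e,c), near(e,e), ready(b,b), ready(b,e), ready(c,c), ready(e,b)}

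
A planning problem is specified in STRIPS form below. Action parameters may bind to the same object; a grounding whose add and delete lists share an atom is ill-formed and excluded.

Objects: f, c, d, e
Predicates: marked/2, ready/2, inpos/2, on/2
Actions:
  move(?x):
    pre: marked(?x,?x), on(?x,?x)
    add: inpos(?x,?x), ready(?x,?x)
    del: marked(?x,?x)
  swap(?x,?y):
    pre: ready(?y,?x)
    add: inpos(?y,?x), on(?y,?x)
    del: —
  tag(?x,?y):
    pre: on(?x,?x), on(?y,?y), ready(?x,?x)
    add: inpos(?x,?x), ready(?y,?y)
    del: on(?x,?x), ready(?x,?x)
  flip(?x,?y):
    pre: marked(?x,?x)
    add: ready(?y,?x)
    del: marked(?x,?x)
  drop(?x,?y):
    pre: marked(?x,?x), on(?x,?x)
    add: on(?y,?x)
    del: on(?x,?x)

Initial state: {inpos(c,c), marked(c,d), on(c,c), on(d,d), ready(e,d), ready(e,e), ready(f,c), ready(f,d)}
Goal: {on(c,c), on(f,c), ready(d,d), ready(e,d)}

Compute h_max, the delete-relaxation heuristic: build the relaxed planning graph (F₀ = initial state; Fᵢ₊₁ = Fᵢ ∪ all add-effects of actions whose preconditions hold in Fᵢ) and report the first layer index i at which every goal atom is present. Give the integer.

F0 = init (8 atoms)
F1 = F0 ∪ {inpos(e,d), inpos(e,e), inpos(f,c), inpos(f,d), on(e,d), on(e,e), on(f,c), on(f,d)}  (16 atoms)
F2 = F1 ∪ {ready(c,c), ready(d,d)}  (18 atoms)
goal ⊆ F2  ⇒  h_max = 2

2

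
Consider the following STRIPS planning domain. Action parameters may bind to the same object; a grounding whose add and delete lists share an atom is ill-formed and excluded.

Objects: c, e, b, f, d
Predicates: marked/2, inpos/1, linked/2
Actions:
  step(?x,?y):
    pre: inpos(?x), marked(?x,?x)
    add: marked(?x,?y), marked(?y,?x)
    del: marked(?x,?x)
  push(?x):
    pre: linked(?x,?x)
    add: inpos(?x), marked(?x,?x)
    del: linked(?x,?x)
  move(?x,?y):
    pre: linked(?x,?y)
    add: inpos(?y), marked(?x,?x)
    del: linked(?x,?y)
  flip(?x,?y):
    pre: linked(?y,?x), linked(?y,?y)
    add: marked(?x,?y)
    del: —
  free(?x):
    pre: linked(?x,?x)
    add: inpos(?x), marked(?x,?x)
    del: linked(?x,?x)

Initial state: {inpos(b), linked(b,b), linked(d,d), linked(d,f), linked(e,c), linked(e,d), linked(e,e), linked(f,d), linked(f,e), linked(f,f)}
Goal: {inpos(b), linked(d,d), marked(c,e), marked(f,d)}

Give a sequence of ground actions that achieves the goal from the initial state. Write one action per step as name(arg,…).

flip(c,e); flip(f,d)

1. flip(c,e)  →  {inpos(b), linked(b,b), linked(d,d), linked(d,f), linked(e,c), linked(e,d), linked(e,e), linked(f,d), linked(f,e), linked(f,f), marked(c,e)}
2. flip(f,d)  →  {inpos(b), linked(b,b), linked(d,d), linked(d,f), linked(e,c), linked(e,d), linked(e,e), linked(f,d), linked(f,e), linked(f,f), marked(c,e), marked(f,d)}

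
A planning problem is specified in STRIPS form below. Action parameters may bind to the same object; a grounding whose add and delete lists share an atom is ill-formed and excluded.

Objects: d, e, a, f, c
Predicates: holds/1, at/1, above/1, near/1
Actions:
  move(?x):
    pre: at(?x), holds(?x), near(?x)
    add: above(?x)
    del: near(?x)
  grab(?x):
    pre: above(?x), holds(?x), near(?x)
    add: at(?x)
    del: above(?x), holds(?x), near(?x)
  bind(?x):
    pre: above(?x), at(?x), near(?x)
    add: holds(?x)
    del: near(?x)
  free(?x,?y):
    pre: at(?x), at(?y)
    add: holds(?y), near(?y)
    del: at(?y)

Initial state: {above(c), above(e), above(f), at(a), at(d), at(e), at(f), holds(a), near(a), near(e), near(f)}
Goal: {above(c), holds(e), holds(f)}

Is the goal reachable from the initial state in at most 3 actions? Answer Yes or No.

Yes

1. bind(e)  →  {above(c), above(e), above(f), at(a), at(d), at(e), at(f), holds(a), holds(e), near(a), near(f)}
2. bind(f)  →  {above(c), above(e), above(f), at(a), at(d), at(e), at(f), holds(a), holds(e), holds(f), near(a)}
optimal plan length = 2; 2 ≤ 3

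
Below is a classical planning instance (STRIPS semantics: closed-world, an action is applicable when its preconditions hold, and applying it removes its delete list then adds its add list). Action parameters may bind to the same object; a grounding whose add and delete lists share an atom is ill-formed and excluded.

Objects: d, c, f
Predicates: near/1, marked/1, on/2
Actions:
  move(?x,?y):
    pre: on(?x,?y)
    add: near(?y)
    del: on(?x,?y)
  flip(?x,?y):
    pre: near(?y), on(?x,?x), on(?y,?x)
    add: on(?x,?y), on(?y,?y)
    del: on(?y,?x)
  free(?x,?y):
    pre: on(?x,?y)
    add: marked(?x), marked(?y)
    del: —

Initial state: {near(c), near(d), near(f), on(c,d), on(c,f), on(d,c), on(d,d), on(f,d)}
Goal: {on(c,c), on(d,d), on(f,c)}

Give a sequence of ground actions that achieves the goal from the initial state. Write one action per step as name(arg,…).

1. flip(d,f)  →  {near(c), near(d), near(f), on(c,d), on(c,f), on(d,c), on(d,d), on(d,f), on(f,f)}
2. flip(f,c)  →  {near(c), near(d), near(f), on(c,c), on(c,d), on(d,c), on(d,d), on(d,f), on(f,c), on(f,f)}

flip(d,f); flip(f,c)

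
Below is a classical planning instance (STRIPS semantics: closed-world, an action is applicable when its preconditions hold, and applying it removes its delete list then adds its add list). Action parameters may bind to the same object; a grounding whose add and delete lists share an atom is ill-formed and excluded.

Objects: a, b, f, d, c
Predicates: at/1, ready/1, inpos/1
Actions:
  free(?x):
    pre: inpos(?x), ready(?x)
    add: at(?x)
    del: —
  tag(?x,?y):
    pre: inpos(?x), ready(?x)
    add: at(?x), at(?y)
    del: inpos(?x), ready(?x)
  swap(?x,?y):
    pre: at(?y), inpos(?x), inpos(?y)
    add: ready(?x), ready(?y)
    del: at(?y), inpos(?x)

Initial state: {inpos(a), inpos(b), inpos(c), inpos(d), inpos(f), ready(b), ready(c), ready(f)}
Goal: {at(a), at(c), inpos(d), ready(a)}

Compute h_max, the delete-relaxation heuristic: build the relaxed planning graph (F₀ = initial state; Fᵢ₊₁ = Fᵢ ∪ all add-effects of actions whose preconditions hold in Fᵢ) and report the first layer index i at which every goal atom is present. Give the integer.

F0 = init (8 atoms)
F1 = F0 ∪ {at(a), at(b), at(c), at(d), at(f)}  (13 atoms)
F2 = F1 ∪ {ready(a), ready(d)}  (15 atoms)
goal ⊆ F2  ⇒  h_max = 2

2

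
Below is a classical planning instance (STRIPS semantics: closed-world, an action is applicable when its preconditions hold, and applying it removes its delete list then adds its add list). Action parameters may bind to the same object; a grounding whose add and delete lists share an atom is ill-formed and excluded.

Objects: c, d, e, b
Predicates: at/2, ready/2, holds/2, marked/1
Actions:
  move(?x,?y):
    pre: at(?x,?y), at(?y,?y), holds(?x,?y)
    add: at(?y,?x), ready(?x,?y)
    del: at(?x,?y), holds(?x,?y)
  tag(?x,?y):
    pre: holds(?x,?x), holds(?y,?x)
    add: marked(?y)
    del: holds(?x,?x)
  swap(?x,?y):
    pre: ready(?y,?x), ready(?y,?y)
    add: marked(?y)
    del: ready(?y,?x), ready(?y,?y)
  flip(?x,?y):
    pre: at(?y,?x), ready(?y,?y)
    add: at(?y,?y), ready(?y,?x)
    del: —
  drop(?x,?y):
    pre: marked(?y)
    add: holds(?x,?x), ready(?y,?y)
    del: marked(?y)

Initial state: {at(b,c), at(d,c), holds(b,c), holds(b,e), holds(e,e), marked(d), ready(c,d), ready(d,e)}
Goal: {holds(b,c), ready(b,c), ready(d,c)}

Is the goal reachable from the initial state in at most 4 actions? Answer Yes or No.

No

1. tag(e,b)  →  {at(b,c), at(d,c), holds(b,c), holds(b,e), marked(b), marked(d), ready(c,d), ready(d,e)}
2. drop(c,d)  →  {at(b,c), at(d,c), holds(b,c), holds(b,e), holds(c,c), marked(b), ready(c,d), ready(d,d), ready(d,e)}
3. flip(c,d)  →  {at(b,c), at(d,c), at(d,d), holds(b,c), holds(b,e), holds(c,c), marked(b), ready(c,d), ready(d,c), ready(d,d), ready(d,e)}
4. drop(c,b)  →  {at(b,c), at(d,c), at(d,d), holds(b,c), holds(b,e), holds(c,c), ready(b,b), ready(c,d), ready(d,c), ready(d,d), ready(d,e)}
5. flip(c,b)  →  {at(b,b), at(b,c), at(d,c), at(d,d), holds(b,c), holds(b,e), holds(c,c), ready(b,b), ready(b,c), ready(c,d), ready(d,c), ready(d,d), ready(d,e)}
optimal plan length = 5; 5 > 4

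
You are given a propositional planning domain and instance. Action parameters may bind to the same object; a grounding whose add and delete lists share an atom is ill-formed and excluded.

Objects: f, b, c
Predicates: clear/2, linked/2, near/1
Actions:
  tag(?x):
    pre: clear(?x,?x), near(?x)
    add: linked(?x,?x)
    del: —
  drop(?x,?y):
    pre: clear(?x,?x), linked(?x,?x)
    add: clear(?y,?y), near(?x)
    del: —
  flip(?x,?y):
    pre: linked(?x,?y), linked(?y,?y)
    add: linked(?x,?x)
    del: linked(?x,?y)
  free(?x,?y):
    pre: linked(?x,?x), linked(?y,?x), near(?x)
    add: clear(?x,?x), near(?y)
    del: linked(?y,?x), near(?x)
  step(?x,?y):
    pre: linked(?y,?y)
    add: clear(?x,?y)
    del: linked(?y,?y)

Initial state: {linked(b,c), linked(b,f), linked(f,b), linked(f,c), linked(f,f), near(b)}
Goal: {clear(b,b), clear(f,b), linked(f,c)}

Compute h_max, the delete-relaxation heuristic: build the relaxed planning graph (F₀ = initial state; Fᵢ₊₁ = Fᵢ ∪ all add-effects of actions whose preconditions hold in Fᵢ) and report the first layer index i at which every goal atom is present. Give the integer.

F0 = init (6 atoms)
F1 = F0 ∪ {clear(b,f), clear(c,f), clear(f,f), linked(b,b)}  (10 atoms)
F2 = F1 ∪ {clear(b,b), clear(c,b), clear(c,c), clear(f,b), near(f)}  (15 atoms)
goal ⊆ F2  ⇒  h_max = 2

2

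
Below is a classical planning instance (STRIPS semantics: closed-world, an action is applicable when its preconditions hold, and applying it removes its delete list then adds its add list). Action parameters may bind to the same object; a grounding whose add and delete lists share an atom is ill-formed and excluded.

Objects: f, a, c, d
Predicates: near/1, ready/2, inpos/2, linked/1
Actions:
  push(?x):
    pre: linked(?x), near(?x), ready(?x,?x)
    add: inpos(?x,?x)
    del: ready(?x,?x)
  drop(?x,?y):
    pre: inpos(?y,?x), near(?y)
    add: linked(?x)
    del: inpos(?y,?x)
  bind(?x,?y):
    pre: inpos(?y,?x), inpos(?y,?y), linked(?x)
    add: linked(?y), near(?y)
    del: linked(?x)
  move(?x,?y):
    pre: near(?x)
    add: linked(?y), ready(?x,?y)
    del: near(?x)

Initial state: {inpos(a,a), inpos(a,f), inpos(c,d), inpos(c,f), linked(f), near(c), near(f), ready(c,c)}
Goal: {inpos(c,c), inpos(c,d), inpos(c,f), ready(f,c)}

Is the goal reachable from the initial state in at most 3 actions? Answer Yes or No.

Yes

1. move(f,c)  →  {inpos(a,a), inpos(a,f), inpos(c,d), inpos(c,f), linked(c), linked(f), near(c), ready(c,c), ready(f,c)}
2. push(c)  →  {inpos(a,a), inpos(a,f), inpos(c,c), inpos(c,d), inpos(c,f), linked(c), linked(f), near(c), ready(f,c)}
optimal plan length = 2; 2 ≤ 3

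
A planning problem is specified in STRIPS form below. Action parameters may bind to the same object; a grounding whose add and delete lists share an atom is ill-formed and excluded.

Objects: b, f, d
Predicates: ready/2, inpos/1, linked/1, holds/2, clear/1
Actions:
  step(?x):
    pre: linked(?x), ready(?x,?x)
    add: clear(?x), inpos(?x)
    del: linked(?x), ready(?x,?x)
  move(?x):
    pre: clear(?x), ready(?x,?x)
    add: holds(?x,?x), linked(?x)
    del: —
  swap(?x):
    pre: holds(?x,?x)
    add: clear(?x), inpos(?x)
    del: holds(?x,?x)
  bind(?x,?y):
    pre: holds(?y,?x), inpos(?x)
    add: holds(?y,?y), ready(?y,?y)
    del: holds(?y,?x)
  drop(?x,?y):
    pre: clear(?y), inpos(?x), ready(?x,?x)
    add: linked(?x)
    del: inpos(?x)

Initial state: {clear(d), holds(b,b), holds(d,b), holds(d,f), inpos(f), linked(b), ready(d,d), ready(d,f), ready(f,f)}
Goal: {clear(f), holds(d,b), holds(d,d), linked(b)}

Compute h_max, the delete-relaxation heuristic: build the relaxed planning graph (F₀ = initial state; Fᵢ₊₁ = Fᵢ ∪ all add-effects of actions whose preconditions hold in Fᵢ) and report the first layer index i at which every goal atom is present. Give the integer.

F0 = init (9 atoms)
F1 = F0 ∪ {clear(b), holds(d,d), inpos(b), linked(d), linked(f)}  (14 atoms)
F2 = F1 ∪ {clear(f), inpos(d)}  (16 atoms)
goal ⊆ F2  ⇒  h_max = 2

2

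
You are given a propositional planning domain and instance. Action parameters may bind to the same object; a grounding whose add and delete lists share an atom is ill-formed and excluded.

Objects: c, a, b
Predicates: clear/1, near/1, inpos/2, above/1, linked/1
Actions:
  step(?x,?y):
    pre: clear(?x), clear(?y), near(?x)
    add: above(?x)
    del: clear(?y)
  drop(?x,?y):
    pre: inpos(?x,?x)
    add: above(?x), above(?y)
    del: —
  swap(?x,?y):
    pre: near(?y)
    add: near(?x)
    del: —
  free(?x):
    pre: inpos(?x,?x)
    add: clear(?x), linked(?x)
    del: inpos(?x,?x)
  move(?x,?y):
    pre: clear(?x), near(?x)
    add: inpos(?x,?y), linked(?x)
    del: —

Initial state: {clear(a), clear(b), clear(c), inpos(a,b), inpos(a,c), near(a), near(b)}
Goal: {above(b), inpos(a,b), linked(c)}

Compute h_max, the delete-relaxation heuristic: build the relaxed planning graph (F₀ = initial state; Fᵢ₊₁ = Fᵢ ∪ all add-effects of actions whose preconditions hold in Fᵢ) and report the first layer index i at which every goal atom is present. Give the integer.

2

F0 = init (7 atoms)
F1 = F0 ∪ {above(a), above(b), inpos(a,a), inpos(b,a), inpos(b,b), inpos(b,c), linked(a), linked(b), near(c)}  (16 atoms)
F2 = F1 ∪ {above(c), inpos(c,a), inpos(c,b), inpos(c,c), linked(c)}  (21 atoms)
goal ⊆ F2  ⇒  h_max = 2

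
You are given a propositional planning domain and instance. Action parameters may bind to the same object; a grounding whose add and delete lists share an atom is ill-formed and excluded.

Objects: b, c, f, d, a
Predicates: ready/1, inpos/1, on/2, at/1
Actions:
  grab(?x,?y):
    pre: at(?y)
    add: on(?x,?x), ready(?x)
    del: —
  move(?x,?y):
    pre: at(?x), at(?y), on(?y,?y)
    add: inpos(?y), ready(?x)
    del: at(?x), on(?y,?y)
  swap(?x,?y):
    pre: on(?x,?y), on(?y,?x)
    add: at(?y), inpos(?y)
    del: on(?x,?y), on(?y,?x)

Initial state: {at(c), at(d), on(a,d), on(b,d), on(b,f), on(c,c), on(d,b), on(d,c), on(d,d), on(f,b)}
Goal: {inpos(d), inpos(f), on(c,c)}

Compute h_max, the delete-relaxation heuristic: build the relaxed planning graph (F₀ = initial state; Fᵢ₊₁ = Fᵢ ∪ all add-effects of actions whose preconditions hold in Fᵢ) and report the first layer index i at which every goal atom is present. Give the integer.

F0 = init (10 atoms)
F1 = F0 ∪ {at(b), at(f), inpos(b), inpos(c), inpos(d), inpos(f), on(a,a), on(b,b), on(f,f), ready(a), ready(b), ready(c), ready(d), ready(f)}  (24 atoms)
goal ⊆ F1  ⇒  h_max = 1

1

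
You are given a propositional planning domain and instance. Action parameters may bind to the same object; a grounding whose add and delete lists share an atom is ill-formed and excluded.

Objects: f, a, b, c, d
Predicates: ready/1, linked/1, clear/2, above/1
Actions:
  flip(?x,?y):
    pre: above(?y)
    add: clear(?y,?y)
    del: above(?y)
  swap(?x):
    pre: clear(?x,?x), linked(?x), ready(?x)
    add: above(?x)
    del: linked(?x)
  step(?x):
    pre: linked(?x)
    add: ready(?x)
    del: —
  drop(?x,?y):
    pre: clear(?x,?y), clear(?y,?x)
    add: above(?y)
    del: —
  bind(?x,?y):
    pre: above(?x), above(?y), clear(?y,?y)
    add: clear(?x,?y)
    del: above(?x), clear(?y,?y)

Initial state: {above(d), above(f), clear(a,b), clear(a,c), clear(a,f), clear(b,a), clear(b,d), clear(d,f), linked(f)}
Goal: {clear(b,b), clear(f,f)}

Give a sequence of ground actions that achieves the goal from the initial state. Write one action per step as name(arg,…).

1. flip(f,f)  →  {above(d), clear(a,b), clear(a,c), clear(a,f), clear(b,a), clear(b,d), clear(d,f), clear(f,f), linked(f)}
2. drop(a,b)  →  {above(b), above(d), clear(a,b), clear(a,c), clear(a,f), clear(b,a), clear(b,d), clear(d,f), clear(f,f), linked(f)}
3. flip(f,b)  →  {above(d), clear(a,b), clear(a,c), clear(a,f), clear(b,a), clear(b,b), clear(b,d), clear(d,f), clear(f,f), linked(f)}

flip(f,f); drop(a,b); flip(f,b)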